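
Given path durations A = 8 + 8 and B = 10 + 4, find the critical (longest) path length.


Path A: 8 + 8 = 16
Path B: 10 + 4 = 14
Critical path = longest = max(16, 14)
= 16 (Path A)


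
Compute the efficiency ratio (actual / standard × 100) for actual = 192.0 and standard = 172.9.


Efficiency = (actual / standard) × 100
= (192.0 / 172.9) × 100
= 111.0%


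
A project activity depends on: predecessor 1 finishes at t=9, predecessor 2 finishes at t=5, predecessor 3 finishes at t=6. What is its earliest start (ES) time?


ES = max of all predecessor completion times
Predecessors: [9, 5, 6]
ES = max(9, 5, 6)
= 9


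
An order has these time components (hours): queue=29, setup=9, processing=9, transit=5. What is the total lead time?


Lead time = queue + setup + processing + transit
= 29 + 9 + 9 + 5
= 52 hours


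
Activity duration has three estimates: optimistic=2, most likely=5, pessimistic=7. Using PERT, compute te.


te = (o + 4m + p) / 6
= (2 + 4×5 + 7) / 6
= (2 + 20 + 7) / 6
= 29 / 6
= 4.83


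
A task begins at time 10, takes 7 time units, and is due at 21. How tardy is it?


Completion = start + processing = 10 + 7 = 17
Tardiness = max(0, C - d) = max(0, 17 - 21)
= max(0, -4)
= 0


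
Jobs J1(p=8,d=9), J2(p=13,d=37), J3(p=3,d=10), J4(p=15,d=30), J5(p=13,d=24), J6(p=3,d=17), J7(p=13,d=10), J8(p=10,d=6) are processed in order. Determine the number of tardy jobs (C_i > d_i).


Completion vs due date:
  J1: C=8, d=9 → on time
  J2: C=21, d=37 → on time
  J3: C=24, d=10 → TARDY
  J4: C=39, d=30 → TARDY
  J5: C=52, d=24 → TARDY
  J6: C=55, d=17 → TARDY
  J7: C=68, d=10 → TARDY
  J8: C=78, d=6 → TARDY
Tardy jobs: J3, J4, J5, J6, J7, J8
Count = 6


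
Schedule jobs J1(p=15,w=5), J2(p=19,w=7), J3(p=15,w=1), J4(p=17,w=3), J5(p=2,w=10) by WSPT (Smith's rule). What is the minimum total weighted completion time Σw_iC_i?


WSPT order (by p/w): J5 → J2 → J1 → J4 → J3
  J5: C=2, w·C=10×2=20
  J2: C=21, w·C=7×21=147
  J1: C=36, w·C=5×36=180
  J4: C=53, w·C=3×53=159
  J3: C=68, w·C=1×68=68
Σ w·C = 574
= 574


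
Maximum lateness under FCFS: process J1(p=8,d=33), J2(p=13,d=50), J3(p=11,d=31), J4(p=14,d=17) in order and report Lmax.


Lateness per job (L = C - d):
  J1: C=8, d=33, L=-25
  J2: C=21, d=50, L=-29
  J3: C=32, d=31, L=1
  J4: C=46, d=17, L=29
Lmax = max(-25, -29, 1, 29)
= 29


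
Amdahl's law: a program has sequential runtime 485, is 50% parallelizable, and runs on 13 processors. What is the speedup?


Amdahl's law: T_p = T × ((1-p) + p/N)
= 485 × ((1-0.5) + 0.5/13)
= 485 × (0.50 + 0.0385)
= 485 × 0.5385
= 261.15
Speedup = 485/261.15
= 1.86×


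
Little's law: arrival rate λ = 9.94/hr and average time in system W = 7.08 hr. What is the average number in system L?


Little's law: L = λ × W
= 9.94 × 7.08
= 70.38


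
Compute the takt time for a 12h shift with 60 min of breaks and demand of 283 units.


Available = 12×60 - 60 = 660 min
Takt time = 660 / 283
= 2.33 min/unit


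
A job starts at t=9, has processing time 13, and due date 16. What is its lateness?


Completion = 9 + 13 = 22
Lateness = C - d = 22 - 16
= 6


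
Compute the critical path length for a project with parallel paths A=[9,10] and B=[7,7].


Path A: 9 + 10 = 19
Path B: 7 + 7 = 14
Critical path = longest = max(19, 14)
= 19 (Path A)


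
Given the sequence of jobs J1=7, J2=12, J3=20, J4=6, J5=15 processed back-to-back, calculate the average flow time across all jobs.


Completion times:
  J1: completes at 7
  J2: completes at 19
  J3: completes at 39
  J4: completes at 45
  J5: completes at 60
Sum = 170
Average = 170/5
= 34.00


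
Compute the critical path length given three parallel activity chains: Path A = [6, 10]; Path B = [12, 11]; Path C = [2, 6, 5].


Path A: 6 + 10 = 16
Path B: 12 + 11 = 23
Path C: 2 + 6 + 5 = 13
Critical path = longest = max(16, 23, 13)
= 23 (Path B)


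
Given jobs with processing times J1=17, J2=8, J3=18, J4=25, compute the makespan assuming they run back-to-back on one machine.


Sequential makespan: sum all processing times
= 17 + 8 + 18 + 25
= 68 time units


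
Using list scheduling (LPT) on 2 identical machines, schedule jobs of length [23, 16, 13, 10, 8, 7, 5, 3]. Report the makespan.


Jobs (LPT sorted): [23, 16, 13, 10, 8, 7, 5, 3]
Machines: 2
  J=23 → Machine 1 (load: 0+23=23)
  J=16 → Machine 2 (load: 0+16=16)
  J=13 → Machine 2 (load: 16+13=29)
  J=10 → Machine 1 (load: 23+10=33)
  J=8 → Machine 2 (load: 29+8=37)
  J=7 → Machine 1 (load: 33+7=40)
  J=5 → Machine 2 (load: 37+5=42)
  J=3 → Machine 1 (load: 40+3=43)
Machine loads: [43, 42]
Makespan = max = 43 time units


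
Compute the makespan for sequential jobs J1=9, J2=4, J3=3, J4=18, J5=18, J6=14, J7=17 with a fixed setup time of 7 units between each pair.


Makespan = Σ processing + (n-1) × setup
= (9 + 4 + 3 + 18 + 18 + 14 + 17) + (7-1)×7
= 83 + 42
= 125 time units


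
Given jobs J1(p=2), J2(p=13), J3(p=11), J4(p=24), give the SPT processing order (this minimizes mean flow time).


SPT: sort by shortest processing time
  J1: p=2
  J3: p=11
  J2: p=13
  J4: p=24
Order: J1 → J3 → J2 → J4


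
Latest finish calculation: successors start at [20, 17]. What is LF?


LF = min of all successor start times
Successors start at: [20, 17]
LF = min(20, 17)
= 17


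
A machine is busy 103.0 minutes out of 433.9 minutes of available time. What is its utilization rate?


Utilization = busy / total × 100
= 103.0 / 433.9 × 100
= 23.7%


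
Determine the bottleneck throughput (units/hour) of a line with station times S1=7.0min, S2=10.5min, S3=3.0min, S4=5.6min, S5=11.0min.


Bottleneck = longest station time
Station times: [7.0, 10.5, 3.0, 5.6, 11.0]
Max = 11.0 min
Rate = 60 / 11.0
= 5.45 units/hour (bottleneck: 11.0min)


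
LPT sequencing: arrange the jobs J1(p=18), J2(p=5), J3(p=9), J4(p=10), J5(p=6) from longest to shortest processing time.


LPT: sort by longest processing time first
  J1: p=18
  J4: p=10
  J3: p=9
  J5: p=6
  J2: p=5
Order: J1 → J4 → J3 → J5 → J2


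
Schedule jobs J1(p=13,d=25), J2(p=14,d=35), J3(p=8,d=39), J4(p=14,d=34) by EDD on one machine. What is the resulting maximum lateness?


EDD order: J1 → J4 → J2 → J3
Completion and lateness:
  J1: C=13, d=25, L=13-25=-12
  J4: C=27, d=34, L=27-34=-7
  J2: C=41, d=35, L=41-35=6
  J3: C=49, d=39, L=49-39=10
Lmax = max(-12, -7, 6, 10)
= 10


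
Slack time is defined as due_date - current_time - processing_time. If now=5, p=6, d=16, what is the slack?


Slack = due - current_time - processing
= 16 - 5 - 6
= 5


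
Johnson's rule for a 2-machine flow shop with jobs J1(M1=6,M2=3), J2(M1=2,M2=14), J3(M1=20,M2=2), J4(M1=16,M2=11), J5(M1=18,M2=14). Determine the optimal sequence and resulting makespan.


Johnson's rule:
Group 1 (M1≤M2, sort by M1): ['J2']
Group 2 (M1>M2, sort desc M2): ['J5', 'J4', 'J1', 'J3']
Sequence: J2 → J5 → J4 → J1 → J3
Makespan calculation:
  J2: M1 done=2, M2 done=16
  J5: M1 done=20, M2 done=34
  J4: M1 done=36, M2 done=47
  J1: M1 done=42, M2 done=50
  J3: M1 done=62, M2 done=64
= Sequence: J2 → J5 → J4 → J1 → J3, Makespan: 64


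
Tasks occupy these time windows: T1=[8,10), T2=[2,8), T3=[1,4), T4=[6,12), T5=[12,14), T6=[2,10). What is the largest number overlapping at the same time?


Check each time point for overlaps:
  t=2: 3 tasks active (T2, T3, T6)
Max concurrent = 3


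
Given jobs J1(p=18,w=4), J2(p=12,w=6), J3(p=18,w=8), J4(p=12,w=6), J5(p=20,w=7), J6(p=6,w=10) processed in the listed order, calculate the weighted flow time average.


Completion times:
  J1: C=18, w×C=4×18=72
  J2: C=30, w×C=6×30=180
  J3: C=48, w×C=8×48=384
  J4: C=60, w×C=6×60=360
  J5: C=80, w×C=7×80=560
  J6: C=86, w×C=10×86=860
Sum w×C = 2416
Sum w = 41
Weighted avg = 2416/41
= 58.93


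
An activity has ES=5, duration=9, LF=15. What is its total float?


EF = ES + duration = 5 + 9 = 14
LS = LF - duration = 15 - 9 = 6
Total Float = LF - EF = 15 - 14
(or LS - ES = 6 - 5)
= 1


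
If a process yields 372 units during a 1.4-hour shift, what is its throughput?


Throughput = units / time
= 372 / 1.4
= 265.7 units/hour


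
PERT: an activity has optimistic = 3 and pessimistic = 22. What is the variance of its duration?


σ² = ((p - o) / 6)² = (p - o)² / 36
= (22 - 3)² / 36
= 19² / 36
= 361 / 36
= 10.0278


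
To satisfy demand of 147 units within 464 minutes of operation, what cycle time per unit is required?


Cycle time = available time / demand
= 464 / 147
= 3.16 min/unit


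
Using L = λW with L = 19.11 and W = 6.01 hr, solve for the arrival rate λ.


Little's law: L = λW → λ = L / W
= 19.11 / 6.01
= 3.18 per hour


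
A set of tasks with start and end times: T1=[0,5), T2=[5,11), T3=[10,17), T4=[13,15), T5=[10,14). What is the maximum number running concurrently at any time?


Check each time point for overlaps:
  t=10: 3 tasks active (T2, T3, T5)
Max concurrent = 3


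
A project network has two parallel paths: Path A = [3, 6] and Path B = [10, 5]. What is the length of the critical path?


Path A: 3 + 6 = 9
Path B: 10 + 5 = 15
Critical path = longest = max(9, 15)
= 15 (Path B)


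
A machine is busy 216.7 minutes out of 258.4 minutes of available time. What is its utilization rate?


Utilization = busy / total × 100
= 216.7 / 258.4 × 100
= 83.9%


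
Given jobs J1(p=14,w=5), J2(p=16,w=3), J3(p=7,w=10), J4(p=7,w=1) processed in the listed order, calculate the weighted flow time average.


Completion times:
  J1: C=14, w×C=5×14=70
  J2: C=30, w×C=3×30=90
  J3: C=37, w×C=10×37=370
  J4: C=44, w×C=1×44=44
Sum w×C = 574
Sum w = 19
Weighted avg = 574/19
= 30.21


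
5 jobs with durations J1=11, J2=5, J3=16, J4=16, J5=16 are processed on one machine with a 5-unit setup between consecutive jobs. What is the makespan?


Makespan = Σ processing + (n-1) × setup
= (11 + 5 + 16 + 16 + 16) + (5-1)×5
= 64 + 20
= 84 time units


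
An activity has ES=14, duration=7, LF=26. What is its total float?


EF = ES + duration = 14 + 7 = 21
LS = LF - duration = 26 - 7 = 19
Total Float = LF - EF = 26 - 21
(or LS - ES = 19 - 14)
= 5


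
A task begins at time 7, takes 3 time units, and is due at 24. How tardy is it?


Completion = start + processing = 7 + 3 = 10
Tardiness = max(0, C - d) = max(0, 10 - 24)
= max(0, -14)
= 0


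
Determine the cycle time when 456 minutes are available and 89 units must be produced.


Cycle time = available time / demand
= 456 / 89
= 5.12 min/unit


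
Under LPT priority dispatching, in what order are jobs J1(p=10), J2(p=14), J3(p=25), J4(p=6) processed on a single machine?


LPT: sort by longest processing time first
  J3: p=25
  J2: p=14
  J1: p=10
  J4: p=6
Order: J3 → J2 → J1 → J4


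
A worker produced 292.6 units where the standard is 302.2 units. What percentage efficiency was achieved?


Efficiency = (actual / standard) × 100
= (292.6 / 302.2) × 100
= 96.8%


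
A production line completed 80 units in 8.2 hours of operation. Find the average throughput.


Throughput = units / time
= 80 / 8.2
= 9.8 units/hour


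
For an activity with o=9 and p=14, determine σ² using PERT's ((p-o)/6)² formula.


σ² = ((p - o) / 6)² = (p - o)² / 36
= (14 - 9)² / 36
= 5² / 36
= 25 / 36
= 0.6944


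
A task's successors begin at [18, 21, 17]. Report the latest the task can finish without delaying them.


LF = min of all successor start times
Successors start at: [18, 21, 17]
LF = min(18, 21, 17)
= 17


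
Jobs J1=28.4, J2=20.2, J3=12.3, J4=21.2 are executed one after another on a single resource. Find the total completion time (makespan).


Sequential makespan: sum all processing times
= 28.4 + 20.2 + 12.3 + 21.2
= 82.1 time units


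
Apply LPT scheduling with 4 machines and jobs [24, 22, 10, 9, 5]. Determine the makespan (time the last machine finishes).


Jobs (LPT sorted): [24, 22, 10, 9, 5]
Machines: 4
  J=24 → Machine 1 (load: 0+24=24)
  J=22 → Machine 2 (load: 0+22=22)
  J=10 → Machine 3 (load: 0+10=10)
  J=9 → Machine 4 (load: 0+9=9)
  J=5 → Machine 4 (load: 9+5=14)
Machine loads: [24, 22, 10, 14]
Makespan = max = 24 time units


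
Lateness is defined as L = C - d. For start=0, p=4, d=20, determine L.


Completion = 0 + 4 = 4
Lateness = C - d = 4 - 20
= -16


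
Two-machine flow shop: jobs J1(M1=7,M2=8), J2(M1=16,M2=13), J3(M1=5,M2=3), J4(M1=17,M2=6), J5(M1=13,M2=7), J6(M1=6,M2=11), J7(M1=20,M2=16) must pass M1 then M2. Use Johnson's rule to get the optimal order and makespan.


Johnson's rule:
Group 1 (M1≤M2, sort by M1): ['J6', 'J1']
Group 2 (M1>M2, sort desc M2): ['J7', 'J2', 'J5', 'J4', 'J3']
Sequence: J6 → J1 → J7 → J2 → J5 → J4 → J3
Makespan calculation:
  J6: M1 done=6, M2 done=17
  J1: M1 done=13, M2 done=25
  J7: M1 done=33, M2 done=49
  J2: M1 done=49, M2 done=62
  J5: M1 done=62, M2 done=69
  J4: M1 done=79, M2 done=85
  J3: M1 done=84, M2 done=88
= Sequence: J6 → J1 → J7 → J2 → J5 → J4 → J3, Makespan: 88


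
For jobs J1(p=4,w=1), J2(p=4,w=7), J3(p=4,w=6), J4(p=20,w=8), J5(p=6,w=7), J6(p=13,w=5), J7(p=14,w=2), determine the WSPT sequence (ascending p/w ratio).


WSPT (Smith's rule): sort by p/w ascending
  J2: p/w = 4/7 = 0.571
  J3: p/w = 4/6 = 0.667
  J5: p/w = 6/7 = 0.857
  J4: p/w = 20/8 = 2.500
  J6: p/w = 13/5 = 2.600
  J1: p/w = 4/1 = 4.000
  J7: p/w = 14/2 = 7.000
Order: J2 → J3 → J5 → J4 → J6 → J1 → J7


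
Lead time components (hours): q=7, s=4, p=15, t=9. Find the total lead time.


Lead time = queue + setup + processing + transit
= 7 + 4 + 15 + 9
= 35 hours


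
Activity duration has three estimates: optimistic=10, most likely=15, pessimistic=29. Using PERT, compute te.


te = (o + 4m + p) / 6
= (10 + 4×15 + 29) / 6
= (10 + 60 + 29) / 6
= 99 / 6
= 16.50


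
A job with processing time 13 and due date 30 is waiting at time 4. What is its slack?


Slack = due - current_time - processing
= 30 - 4 - 13
= 13


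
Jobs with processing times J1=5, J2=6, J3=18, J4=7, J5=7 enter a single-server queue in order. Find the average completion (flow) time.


Completion times:
  J1: completes at 5
  J2: completes at 11
  J3: completes at 29
  J4: completes at 36
  J5: completes at 43
Sum = 124
Average = 124/5
= 24.80


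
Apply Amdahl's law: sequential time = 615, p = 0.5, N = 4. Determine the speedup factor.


Amdahl's law: T_p = T × ((1-p) + p/N)
= 615 × ((1-0.5) + 0.5/4)
= 615 × (0.50 + 0.1250)
= 615 × 0.6250
= 384.38
Speedup = 615/384.38
= 1.60×


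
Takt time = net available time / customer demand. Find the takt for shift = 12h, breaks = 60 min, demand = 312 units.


Available = 12×60 - 60 = 660 min
Takt time = 660 / 312
= 2.12 min/unit


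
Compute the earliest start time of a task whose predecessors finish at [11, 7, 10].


ES = max of all predecessor completion times
Predecessors: [11, 7, 10]
ES = max(11, 7, 10)
= 11


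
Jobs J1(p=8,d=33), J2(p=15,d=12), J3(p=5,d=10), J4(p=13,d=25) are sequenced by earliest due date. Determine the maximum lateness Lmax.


EDD order: J3 → J2 → J4 → J1
Completion and lateness:
  J3: C=5, d=10, L=5-10=-5
  J2: C=20, d=12, L=20-12=8
  J4: C=33, d=25, L=33-25=8
  J1: C=41, d=33, L=41-33=8
Lmax = max(-5, 8, 8, 8)
= 8


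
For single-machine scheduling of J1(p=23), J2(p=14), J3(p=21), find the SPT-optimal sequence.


SPT: sort by shortest processing time
  J2: p=14
  J3: p=21
  J1: p=23
Order: J2 → J3 → J1


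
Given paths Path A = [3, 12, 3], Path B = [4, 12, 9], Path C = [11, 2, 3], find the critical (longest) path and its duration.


Path A: 3 + 12 + 3 = 18
Path B: 4 + 12 + 9 = 25
Path C: 11 + 2 + 3 = 16
Critical path = longest = max(18, 25, 16)
= 25 (Path B)


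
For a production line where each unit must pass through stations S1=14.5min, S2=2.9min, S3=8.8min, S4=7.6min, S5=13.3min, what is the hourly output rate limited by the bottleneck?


Bottleneck = longest station time
Station times: [14.5, 2.9, 8.8, 7.6, 13.3]
Max = 14.5 min
Rate = 60 / 14.5
= 4.14 units/hour (bottleneck: 14.5min)


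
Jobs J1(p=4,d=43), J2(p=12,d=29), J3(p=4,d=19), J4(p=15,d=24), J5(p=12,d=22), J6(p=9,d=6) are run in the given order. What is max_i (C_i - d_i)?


Lateness per job (L = C - d):
  J1: C=4, d=43, L=-39
  J2: C=16, d=29, L=-13
  J3: C=20, d=19, L=1
  J4: C=35, d=24, L=11
  J5: C=47, d=22, L=25
  J6: C=56, d=6, L=50
Lmax = max(-39, -13, 1, 11, 25, 50)
= 50


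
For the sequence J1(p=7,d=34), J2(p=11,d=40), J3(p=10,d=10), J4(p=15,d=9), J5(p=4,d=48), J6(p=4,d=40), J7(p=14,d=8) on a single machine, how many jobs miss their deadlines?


Completion vs due date:
  J1: C=7, d=34 → on time
  J2: C=18, d=40 → on time
  J3: C=28, d=10 → TARDY
  J4: C=43, d=9 → TARDY
  J5: C=47, d=48 → on time
  J6: C=51, d=40 → TARDY
  J7: C=65, d=8 → TARDY
Tardy jobs: J3, J4, J6, J7
Count = 4


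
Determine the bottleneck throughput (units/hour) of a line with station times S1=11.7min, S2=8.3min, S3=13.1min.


Bottleneck = longest station time
Station times: [11.7, 8.3, 13.1]
Max = 13.1 min
Rate = 60 / 13.1
= 4.58 units/hour (bottleneck: 13.1min)


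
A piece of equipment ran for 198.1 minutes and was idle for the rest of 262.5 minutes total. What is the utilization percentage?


Utilization = busy / total × 100
= 198.1 / 262.5 × 100
= 75.5%


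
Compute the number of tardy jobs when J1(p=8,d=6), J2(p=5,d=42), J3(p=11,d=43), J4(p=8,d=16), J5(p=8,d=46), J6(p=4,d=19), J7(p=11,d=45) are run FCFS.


Completion vs due date:
  J1: C=8, d=6 → TARDY
  J2: C=13, d=42 → on time
  J3: C=24, d=43 → on time
  J4: C=32, d=16 → TARDY
  J5: C=40, d=46 → on time
  J6: C=44, d=19 → TARDY
  J7: C=55, d=45 → TARDY
Tardy jobs: J1, J4, J6, J7
Count = 4


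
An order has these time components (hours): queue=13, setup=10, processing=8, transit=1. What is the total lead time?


Lead time = queue + setup + processing + transit
= 13 + 10 + 8 + 1
= 32 hours


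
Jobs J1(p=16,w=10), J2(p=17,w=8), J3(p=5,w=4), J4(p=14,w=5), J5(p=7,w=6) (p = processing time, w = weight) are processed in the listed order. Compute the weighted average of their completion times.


Completion times:
  J1: C=16, w×C=10×16=160
  J2: C=33, w×C=8×33=264
  J3: C=38, w×C=4×38=152
  J4: C=52, w×C=5×52=260
  J5: C=59, w×C=6×59=354
Sum w×C = 1190
Sum w = 33
Weighted avg = 1190/33
= 36.06


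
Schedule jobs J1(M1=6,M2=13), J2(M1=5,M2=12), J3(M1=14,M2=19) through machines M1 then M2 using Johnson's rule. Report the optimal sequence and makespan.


Johnson's rule:
Group 1 (M1≤M2, sort by M1): ['J2', 'J1', 'J3']
Group 2 (M1>M2, sort desc M2): []
Sequence: J2 → J1 → J3
Makespan calculation:
  J2: M1 done=5, M2 done=17
  J1: M1 done=11, M2 done=30
  J3: M1 done=25, M2 done=49
= Sequence: J2 → J1 → J3, Makespan: 49


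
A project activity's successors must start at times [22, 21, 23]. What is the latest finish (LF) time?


LF = min of all successor start times
Successors start at: [22, 21, 23]
LF = min(22, 21, 23)
= 21


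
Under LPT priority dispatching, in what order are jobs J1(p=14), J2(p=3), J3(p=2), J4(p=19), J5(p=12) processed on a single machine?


LPT: sort by longest processing time first
  J4: p=19
  J1: p=14
  J5: p=12
  J2: p=3
  J3: p=2
Order: J4 → J1 → J5 → J2 → J3


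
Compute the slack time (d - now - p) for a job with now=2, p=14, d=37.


Slack = due - current_time - processing
= 37 - 2 - 14
= 21


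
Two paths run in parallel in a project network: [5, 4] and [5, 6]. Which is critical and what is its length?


Path A: 5 + 4 = 9
Path B: 5 + 6 = 11
Critical path = longest = max(9, 11)
= 11 (Path B)


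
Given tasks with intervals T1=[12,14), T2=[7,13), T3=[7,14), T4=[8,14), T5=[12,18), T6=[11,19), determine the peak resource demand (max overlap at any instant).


Check each time point for overlaps:
  t=12: 6 tasks active (T1, T2, T3, T4, T5, T6)
Max concurrent = 6


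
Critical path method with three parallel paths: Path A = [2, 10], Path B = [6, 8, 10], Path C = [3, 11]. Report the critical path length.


Path A: 2 + 10 = 12
Path B: 6 + 8 + 10 = 24
Path C: 3 + 11 = 14
Critical path = longest = max(12, 24, 14)
= 24 (Path B)


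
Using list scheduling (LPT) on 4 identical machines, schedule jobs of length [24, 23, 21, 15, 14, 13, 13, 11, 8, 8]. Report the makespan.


Jobs (LPT sorted): [24, 23, 21, 15, 14, 13, 13, 11, 8, 8]
Machines: 4
  J=24 → Machine 1 (load: 0+24=24)
  J=23 → Machine 2 (load: 0+23=23)
  J=21 → Machine 3 (load: 0+21=21)
  J=15 → Machine 4 (load: 0+15=15)
  J=14 → Machine 4 (load: 15+14=29)
  J=13 → Machine 3 (load: 21+13=34)
  J=13 → Machine 2 (load: 23+13=36)
  J=11 → Machine 1 (load: 24+11=35)
  J=8 → Machine 4 (load: 29+8=37)
  J=8 → Machine 3 (load: 34+8=42)
Machine loads: [35, 36, 42, 37]
Makespan = max = 42 time units


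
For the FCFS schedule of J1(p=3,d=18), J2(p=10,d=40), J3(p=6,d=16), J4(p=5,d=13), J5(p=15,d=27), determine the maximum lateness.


Lateness per job (L = C - d):
  J1: C=3, d=18, L=-15
  J2: C=13, d=40, L=-27
  J3: C=19, d=16, L=3
  J4: C=24, d=13, L=11
  J5: C=39, d=27, L=12
Lmax = max(-15, -27, 3, 11, 12)
= 12


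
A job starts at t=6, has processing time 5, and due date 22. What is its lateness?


Completion = 6 + 5 = 11
Lateness = C - d = 11 - 22
= -11


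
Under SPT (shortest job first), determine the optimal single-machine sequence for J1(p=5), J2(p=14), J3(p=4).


SPT: sort by shortest processing time
  J3: p=4
  J1: p=5
  J2: p=14
Order: J3 → J1 → J2


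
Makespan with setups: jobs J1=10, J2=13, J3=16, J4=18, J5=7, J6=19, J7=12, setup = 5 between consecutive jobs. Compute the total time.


Makespan = Σ processing + (n-1) × setup
= (10 + 13 + 16 + 18 + 7 + 19 + 12) + (7-1)×5
= 95 + 30
= 125 time units


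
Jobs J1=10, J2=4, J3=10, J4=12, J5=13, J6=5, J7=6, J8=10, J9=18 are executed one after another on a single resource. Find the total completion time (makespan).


Sequential makespan: sum all processing times
= 10 + 4 + 10 + 12 + 13 + 5 + 6 + 10 + 18
= 88 time units


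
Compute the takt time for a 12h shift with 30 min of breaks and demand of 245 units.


Available = 12×60 - 30 = 690 min
Takt time = 690 / 245
= 2.82 min/unit


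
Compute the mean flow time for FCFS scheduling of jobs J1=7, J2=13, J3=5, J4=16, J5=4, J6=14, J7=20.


Completion times:
  J1: completes at 7
  J2: completes at 20
  J3: completes at 25
  J4: completes at 41
  J5: completes at 45
  J6: completes at 59
  J7: completes at 79
Sum = 276
Average = 276/7
= 39.43


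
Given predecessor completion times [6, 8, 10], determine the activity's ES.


ES = max of all predecessor completion times
Predecessors: [6, 8, 10]
ES = max(6, 8, 10)
= 10


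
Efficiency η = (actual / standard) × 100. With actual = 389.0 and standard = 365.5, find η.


Efficiency = (actual / standard) × 100
= (389.0 / 365.5) × 100
= 106.4%


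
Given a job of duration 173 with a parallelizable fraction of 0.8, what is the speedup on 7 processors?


Amdahl's law: T_p = T × ((1-p) + p/N)
= 173 × ((1-0.8) + 0.8/7)
= 173 × (0.20 + 0.1143)
= 173 × 0.3143
= 54.37
Speedup = 173/54.37
= 3.18×


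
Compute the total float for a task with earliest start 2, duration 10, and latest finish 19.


EF = ES + duration = 2 + 10 = 12
LS = LF - duration = 19 - 10 = 9
Total Float = LF - EF = 19 - 12
(or LS - ES = 9 - 2)
= 7


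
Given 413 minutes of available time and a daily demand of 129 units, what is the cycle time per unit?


Cycle time = available time / demand
= 413 / 129
= 3.20 min/unit


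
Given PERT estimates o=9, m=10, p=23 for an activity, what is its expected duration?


te = (o + 4m + p) / 6
= (9 + 4×10 + 23) / 6
= (9 + 40 + 23) / 6
= 72 / 6
= 12.00


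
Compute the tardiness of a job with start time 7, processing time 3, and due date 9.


Completion = start + processing = 7 + 3 = 10
Tardiness = max(0, C - d) = max(0, 10 - 9)
= max(0, 1)
= 1


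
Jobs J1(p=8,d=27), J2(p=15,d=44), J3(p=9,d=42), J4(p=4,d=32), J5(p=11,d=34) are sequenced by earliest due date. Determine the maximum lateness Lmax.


EDD order: J1 → J4 → J5 → J3 → J2
Completion and lateness:
  J1: C=8, d=27, L=8-27=-19
  J4: C=12, d=32, L=12-32=-20
  J5: C=23, d=34, L=23-34=-11
  J3: C=32, d=42, L=32-42=-10
  J2: C=47, d=44, L=47-44=3
Lmax = max(-19, -20, -11, -10, 3)
= 3


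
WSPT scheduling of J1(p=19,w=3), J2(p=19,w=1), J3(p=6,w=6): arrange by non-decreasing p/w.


WSPT (Smith's rule): sort by p/w ascending
  J3: p/w = 6/6 = 1.000
  J1: p/w = 19/3 = 6.333
  J2: p/w = 19/1 = 19.000
Order: J3 → J1 → J2


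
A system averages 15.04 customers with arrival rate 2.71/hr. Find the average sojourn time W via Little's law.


Little's law: L = λW → W = L / λ
= 15.04 / 2.71
= 5.55 hours


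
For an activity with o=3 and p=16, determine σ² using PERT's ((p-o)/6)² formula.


σ² = ((p - o) / 6)² = (p - o)² / 36
= (16 - 3)² / 36
= 13² / 36
= 169 / 36
= 4.6944


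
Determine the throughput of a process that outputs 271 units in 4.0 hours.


Throughput = units / time
= 271 / 4.0
= 67.8 units/hour


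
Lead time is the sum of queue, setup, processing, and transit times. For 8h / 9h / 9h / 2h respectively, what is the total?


Lead time = queue + setup + processing + transit
= 8 + 9 + 9 + 2
= 28 hours


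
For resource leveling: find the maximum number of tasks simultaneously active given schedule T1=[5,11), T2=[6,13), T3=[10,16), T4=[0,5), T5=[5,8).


Check each time point for overlaps:
  t=6: 3 tasks active (T1, T2, T5)
Max concurrent = 3


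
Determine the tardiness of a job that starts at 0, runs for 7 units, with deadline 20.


Completion = start + processing = 0 + 7 = 7
Tardiness = max(0, C - d) = max(0, 7 - 20)
= max(0, -13)
= 0


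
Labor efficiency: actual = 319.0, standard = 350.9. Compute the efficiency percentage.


Efficiency = (actual / standard) × 100
= (319.0 / 350.9) × 100
= 90.9%


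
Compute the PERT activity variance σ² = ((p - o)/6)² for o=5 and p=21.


σ² = ((p - o) / 6)² = (p - o)² / 36
= (21 - 5)² / 36
= 16² / 36
= 256 / 36
= 7.1111


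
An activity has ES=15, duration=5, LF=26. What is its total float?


EF = ES + duration = 15 + 5 = 20
LS = LF - duration = 26 - 5 = 21
Total Float = LF - EF = 26 - 20
(or LS - ES = 21 - 15)
= 6


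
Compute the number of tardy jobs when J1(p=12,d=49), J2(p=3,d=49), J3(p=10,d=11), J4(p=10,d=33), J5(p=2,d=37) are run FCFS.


Completion vs due date:
  J1: C=12, d=49 → on time
  J2: C=15, d=49 → on time
  J3: C=25, d=11 → TARDY
  J4: C=35, d=33 → TARDY
  J5: C=37, d=37 → on time
Tardy jobs: J3, J4
Count = 2


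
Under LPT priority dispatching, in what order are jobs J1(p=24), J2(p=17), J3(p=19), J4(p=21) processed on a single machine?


LPT: sort by longest processing time first
  J1: p=24
  J4: p=21
  J3: p=19
  J2: p=17
Order: J1 → J4 → J3 → J2


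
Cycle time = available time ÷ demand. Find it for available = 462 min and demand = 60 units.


Cycle time = available time / demand
= 462 / 60
= 7.70 min/unit


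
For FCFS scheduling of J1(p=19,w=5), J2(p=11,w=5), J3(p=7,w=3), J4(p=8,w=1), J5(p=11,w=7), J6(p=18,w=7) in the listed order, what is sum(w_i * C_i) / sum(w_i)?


Completion times:
  J1: C=19, w×C=5×19=95
  J2: C=30, w×C=5×30=150
  J3: C=37, w×C=3×37=111
  J4: C=45, w×C=1×45=45
  J5: C=56, w×C=7×56=392
  J6: C=74, w×C=7×74=518
Sum w×C = 1311
Sum w = 28
Weighted avg = 1311/28
= 46.82


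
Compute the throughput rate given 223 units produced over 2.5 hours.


Throughput = units / time
= 223 / 2.5
= 89.2 units/hour


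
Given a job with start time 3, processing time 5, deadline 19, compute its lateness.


Completion = 3 + 5 = 8
Lateness = C - d = 8 - 19
= -11


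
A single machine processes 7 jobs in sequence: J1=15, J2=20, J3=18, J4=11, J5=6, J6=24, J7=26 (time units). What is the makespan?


Sequential makespan: sum all processing times
= 15 + 20 + 18 + 11 + 6 + 24 + 26
= 120 time units


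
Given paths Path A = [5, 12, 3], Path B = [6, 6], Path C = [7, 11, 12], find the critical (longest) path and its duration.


Path A: 5 + 12 + 3 = 20
Path B: 6 + 6 = 12
Path C: 7 + 11 + 12 = 30
Critical path = longest = max(20, 12, 30)
= 30 (Path C)


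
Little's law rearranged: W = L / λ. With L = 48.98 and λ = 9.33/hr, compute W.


Little's law: L = λW → W = L / λ
= 48.98 / 9.33
= 5.25 hours


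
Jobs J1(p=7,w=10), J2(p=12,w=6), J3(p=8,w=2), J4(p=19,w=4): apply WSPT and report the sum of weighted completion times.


WSPT order (by p/w): J1 → J2 → J3 → J4
  J1: C=7, w·C=10×7=70
  J2: C=19, w·C=6×19=114
  J3: C=27, w·C=2×27=54
  J4: C=46, w·C=4×46=184
Σ w·C = 422
= 422


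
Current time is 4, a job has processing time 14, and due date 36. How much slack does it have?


Slack = due - current_time - processing
= 36 - 4 - 14
= 18


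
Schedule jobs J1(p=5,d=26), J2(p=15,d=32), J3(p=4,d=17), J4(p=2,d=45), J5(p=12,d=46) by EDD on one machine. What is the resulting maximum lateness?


EDD order: J3 → J1 → J2 → J4 → J5
Completion and lateness:
  J3: C=4, d=17, L=4-17=-13
  J1: C=9, d=26, L=9-26=-17
  J2: C=24, d=32, L=24-32=-8
  J4: C=26, d=45, L=26-45=-19
  J5: C=38, d=46, L=38-46=-8
Lmax = max(-13, -17, -8, -19, -8)
= -8


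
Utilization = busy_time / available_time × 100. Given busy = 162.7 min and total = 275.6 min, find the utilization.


Utilization = busy / total × 100
= 162.7 / 275.6 × 100
= 59.0%


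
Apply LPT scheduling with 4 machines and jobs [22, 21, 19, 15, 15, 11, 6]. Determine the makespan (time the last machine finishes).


Jobs (LPT sorted): [22, 21, 19, 15, 15, 11, 6]
Machines: 4
  J=22 → Machine 1 (load: 0+22=22)
  J=21 → Machine 2 (load: 0+21=21)
  J=19 → Machine 3 (load: 0+19=19)
  J=15 → Machine 4 (load: 0+15=15)
  J=15 → Machine 4 (load: 15+15=30)
  J=11 → Machine 3 (load: 19+11=30)
  J=6 → Machine 2 (load: 21+6=27)
Machine loads: [22, 27, 30, 30]
Makespan = max = 30 time units


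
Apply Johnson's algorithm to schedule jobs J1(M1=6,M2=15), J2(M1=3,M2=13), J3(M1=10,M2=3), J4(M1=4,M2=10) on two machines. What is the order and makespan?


Johnson's rule:
Group 1 (M1≤M2, sort by M1): ['J2', 'J4', 'J1']
Group 2 (M1>M2, sort desc M2): ['J3']
Sequence: J2 → J4 → J1 → J3
Makespan calculation:
  J2: M1 done=3, M2 done=16
  J4: M1 done=7, M2 done=26
  J1: M1 done=13, M2 done=41
  J3: M1 done=23, M2 done=44
= Sequence: J2 → J4 → J1 → J3, Makespan: 44


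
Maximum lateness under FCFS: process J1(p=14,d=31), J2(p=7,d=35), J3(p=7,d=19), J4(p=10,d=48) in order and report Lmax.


Lateness per job (L = C - d):
  J1: C=14, d=31, L=-17
  J2: C=21, d=35, L=-14
  J3: C=28, d=19, L=9
  J4: C=38, d=48, L=-10
Lmax = max(-17, -14, 9, -10)
= 9


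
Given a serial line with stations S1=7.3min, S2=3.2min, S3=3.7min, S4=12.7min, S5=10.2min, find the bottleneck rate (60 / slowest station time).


Bottleneck = longest station time
Station times: [7.3, 3.2, 3.7, 12.7, 10.2]
Max = 12.7 min
Rate = 60 / 12.7
= 4.72 units/hour (bottleneck: 12.7min)


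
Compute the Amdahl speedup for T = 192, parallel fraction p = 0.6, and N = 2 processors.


Amdahl's law: T_p = T × ((1-p) + p/N)
= 192 × ((1-0.6) + 0.6/2)
= 192 × (0.40 + 0.3000)
= 192 × 0.7000
= 134.40
Speedup = 192/134.40
= 1.43×


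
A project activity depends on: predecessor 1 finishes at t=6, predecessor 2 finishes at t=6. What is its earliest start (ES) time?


ES = max of all predecessor completion times
Predecessors: [6, 6]
ES = max(6, 6)
= 6


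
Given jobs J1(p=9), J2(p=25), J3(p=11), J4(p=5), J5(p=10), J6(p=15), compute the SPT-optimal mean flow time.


SPT order: J4 → J1 → J5 → J3 → J6 → J2
Completion times:
  J4: C=5
  J1: C=14
  J5: C=24
  J3: C=35
  J6: C=50
  J2: C=75
Sum = 203, n = 6
Mean flow = 203/6
= 33.83


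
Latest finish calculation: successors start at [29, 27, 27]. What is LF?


LF = min of all successor start times
Successors start at: [29, 27, 27]
LF = min(29, 27, 27)
= 27


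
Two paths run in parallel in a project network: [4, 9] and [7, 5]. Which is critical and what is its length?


Path A: 4 + 9 = 13
Path B: 7 + 5 = 12
Critical path = longest = max(13, 12)
= 13 (Path A)


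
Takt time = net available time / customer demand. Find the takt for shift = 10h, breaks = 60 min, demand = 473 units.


Available = 10×60 - 60 = 540 min
Takt time = 540 / 473
= 1.14 min/unit


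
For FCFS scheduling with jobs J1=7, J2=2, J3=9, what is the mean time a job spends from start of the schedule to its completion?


Completion times:
  J1: completes at 7
  J2: completes at 9
  J3: completes at 18
Sum = 34
Average = 34/3
= 11.33


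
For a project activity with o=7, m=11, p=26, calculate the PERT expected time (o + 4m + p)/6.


te = (o + 4m + p) / 6
= (7 + 4×11 + 26) / 6
= (7 + 44 + 26) / 6
= 77 / 6
= 12.83


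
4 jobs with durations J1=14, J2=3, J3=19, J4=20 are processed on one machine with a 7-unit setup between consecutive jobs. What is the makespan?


Makespan = Σ processing + (n-1) × setup
= (14 + 3 + 19 + 20) + (4-1)×7
= 56 + 21
= 77 time units


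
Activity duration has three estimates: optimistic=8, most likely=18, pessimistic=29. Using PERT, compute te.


te = (o + 4m + p) / 6
= (8 + 4×18 + 29) / 6
= (8 + 72 + 29) / 6
= 109 / 6
= 18.17


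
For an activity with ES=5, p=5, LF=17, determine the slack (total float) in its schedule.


EF = ES + duration = 5 + 5 = 10
LS = LF - duration = 17 - 5 = 12
Total Float = LF - EF = 17 - 10
(or LS - ES = 12 - 5)
= 7


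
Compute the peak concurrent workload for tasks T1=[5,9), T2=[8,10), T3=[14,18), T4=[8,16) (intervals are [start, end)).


Check each time point for overlaps:
  t=8: 3 tasks active (T1, T2, T4)
Max concurrent = 3


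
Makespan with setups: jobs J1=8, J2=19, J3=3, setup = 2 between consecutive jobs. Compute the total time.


Makespan = Σ processing + (n-1) × setup
= (8 + 19 + 3) + (3-1)×2
= 30 + 4
= 34 time units


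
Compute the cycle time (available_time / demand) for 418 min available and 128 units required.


Cycle time = available time / demand
= 418 / 128
= 3.27 min/unit


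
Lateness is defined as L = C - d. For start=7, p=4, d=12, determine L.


Completion = 7 + 4 = 11
Lateness = C - d = 11 - 12
= -1


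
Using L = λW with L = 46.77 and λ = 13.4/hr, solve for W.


Little's law: L = λW → W = L / λ
= 46.77 / 13.4
= 3.49 hours


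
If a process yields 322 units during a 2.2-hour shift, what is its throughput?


Throughput = units / time
= 322 / 2.2
= 146.4 units/hour


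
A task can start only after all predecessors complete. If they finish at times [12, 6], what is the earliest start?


ES = max of all predecessor completion times
Predecessors: [12, 6]
ES = max(12, 6)
= 12


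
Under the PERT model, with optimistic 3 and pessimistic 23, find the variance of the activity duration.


σ² = ((p - o) / 6)² = (p - o)² / 36
= (23 - 3)² / 36
= 20² / 36
= 400 / 36
= 11.1111


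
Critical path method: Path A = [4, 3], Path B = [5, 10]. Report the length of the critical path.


Path A: 4 + 3 = 7
Path B: 5 + 10 = 15
Critical path = longest = max(7, 15)
= 15 (Path B)


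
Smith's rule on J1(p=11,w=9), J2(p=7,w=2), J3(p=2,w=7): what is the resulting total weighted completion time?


WSPT order (by p/w): J3 → J1 → J2
  J3: C=2, w·C=7×2=14
  J1: C=13, w·C=9×13=117
  J2: C=20, w·C=2×20=40
Σ w·C = 171
= 171


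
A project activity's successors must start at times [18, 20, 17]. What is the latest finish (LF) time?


LF = min of all successor start times
Successors start at: [18, 20, 17]
LF = min(18, 20, 17)
= 17


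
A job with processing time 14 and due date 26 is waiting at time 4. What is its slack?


Slack = due - current_time - processing
= 26 - 4 - 14
= 8


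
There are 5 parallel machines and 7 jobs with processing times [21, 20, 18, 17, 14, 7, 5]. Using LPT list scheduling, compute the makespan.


Jobs (LPT sorted): [21, 20, 18, 17, 14, 7, 5]
Machines: 5
  J=21 → Machine 1 (load: 0+21=21)
  J=20 → Machine 2 (load: 0+20=20)
  J=18 → Machine 3 (load: 0+18=18)
  J=17 → Machine 4 (load: 0+17=17)
  J=14 → Machine 5 (load: 0+14=14)
  J=7 → Machine 5 (load: 14+7=21)
  J=5 → Machine 4 (load: 17+5=22)
Machine loads: [21, 20, 18, 22, 21]
Makespan = max = 22 time units


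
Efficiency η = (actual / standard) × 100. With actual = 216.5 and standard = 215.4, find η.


Efficiency = (actual / standard) × 100
= (216.5 / 215.4) × 100
= 100.5%


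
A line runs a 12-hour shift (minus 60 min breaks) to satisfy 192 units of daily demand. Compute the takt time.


Available = 12×60 - 60 = 660 min
Takt time = 660 / 192
= 3.44 min/unit


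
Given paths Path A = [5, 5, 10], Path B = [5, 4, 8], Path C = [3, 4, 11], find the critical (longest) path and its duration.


Path A: 5 + 5 + 10 = 20
Path B: 5 + 4 + 8 = 17
Path C: 3 + 4 + 11 = 18
Critical path = longest = max(20, 17, 18)
= 20 (Path A)


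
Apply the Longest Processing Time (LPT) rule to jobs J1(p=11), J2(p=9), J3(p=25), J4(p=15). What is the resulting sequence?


LPT: sort by longest processing time first
  J3: p=25
  J4: p=15
  J1: p=11
  J2: p=9
Order: J3 → J4 → J1 → J2


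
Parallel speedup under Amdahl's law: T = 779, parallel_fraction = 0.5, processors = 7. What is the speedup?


Amdahl's law: T_p = T × ((1-p) + p/N)
= 779 × ((1-0.5) + 0.5/7)
= 779 × (0.50 + 0.0714)
= 779 × 0.5714
= 445.14
Speedup = 779/445.14
= 1.75×


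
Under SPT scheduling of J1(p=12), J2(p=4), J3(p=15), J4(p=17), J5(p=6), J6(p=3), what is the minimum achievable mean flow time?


SPT order: J6 → J2 → J5 → J1 → J3 → J4
Completion times:
  J6: C=3
  J2: C=7
  J5: C=13
  J1: C=25
  J3: C=40
  J4: C=57
Sum = 145, n = 6
Mean flow = 145/6
= 24.17


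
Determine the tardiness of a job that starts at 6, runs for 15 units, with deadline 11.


Completion = start + processing = 6 + 15 = 21
Tardiness = max(0, C - d) = max(0, 21 - 11)
= max(0, 10)
= 10


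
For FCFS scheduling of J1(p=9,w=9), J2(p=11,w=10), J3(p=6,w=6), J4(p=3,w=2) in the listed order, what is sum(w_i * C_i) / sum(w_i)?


Completion times:
  J1: C=9, w×C=9×9=81
  J2: C=20, w×C=10×20=200
  J3: C=26, w×C=6×26=156
  J4: C=29, w×C=2×29=58
Sum w×C = 495
Sum w = 27
Weighted avg = 495/27
= 18.33


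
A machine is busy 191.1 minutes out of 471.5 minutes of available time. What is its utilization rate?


Utilization = busy / total × 100
= 191.1 / 471.5 × 100
= 40.5%


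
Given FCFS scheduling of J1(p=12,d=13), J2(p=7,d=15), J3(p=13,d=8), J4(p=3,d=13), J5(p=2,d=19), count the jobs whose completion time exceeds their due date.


Completion vs due date:
  J1: C=12, d=13 → on time
  J2: C=19, d=15 → TARDY
  J3: C=32, d=8 → TARDY
  J4: C=35, d=13 → TARDY
  J5: C=37, d=19 → TARDY
Tardy jobs: J2, J3, J4, J5
Count = 4


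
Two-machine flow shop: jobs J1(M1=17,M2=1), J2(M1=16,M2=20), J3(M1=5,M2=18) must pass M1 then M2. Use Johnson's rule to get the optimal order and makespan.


Johnson's rule:
Group 1 (M1≤M2, sort by M1): ['J3', 'J2']
Group 2 (M1>M2, sort desc M2): ['J1']
Sequence: J3 → J2 → J1
Makespan calculation:
  J3: M1 done=5, M2 done=23
  J2: M1 done=21, M2 done=43
  J1: M1 done=38, M2 done=44
= Sequence: J3 → J2 → J1, Makespan: 44


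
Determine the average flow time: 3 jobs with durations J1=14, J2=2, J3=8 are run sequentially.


Completion times:
  J1: completes at 14
  J2: completes at 16
  J3: completes at 24
Sum = 54
Average = 54/3
= 18.00
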